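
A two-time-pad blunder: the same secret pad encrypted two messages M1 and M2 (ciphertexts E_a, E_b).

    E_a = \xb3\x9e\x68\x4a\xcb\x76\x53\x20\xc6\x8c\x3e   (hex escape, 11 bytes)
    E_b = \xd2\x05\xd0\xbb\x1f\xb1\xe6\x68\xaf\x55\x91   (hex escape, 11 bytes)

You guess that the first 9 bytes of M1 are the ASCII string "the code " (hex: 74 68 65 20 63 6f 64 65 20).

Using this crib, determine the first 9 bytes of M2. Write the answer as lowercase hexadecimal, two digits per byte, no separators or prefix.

15f3ddd1b7a8d12d49

First, E_a ⊕ E_b = (M1 ⊕ K) ⊕ (M2 ⊕ K) = M1 ⊕ M2, so the key drops out. Then M2 = (M1 ⊕ M2) ⊕ M1 over the first 9 bytes.
byte 0: (b3 ^ d2) ^ 74 = 61 ^ 74 = 15
byte 1: (9e ^ 05) ^ 68 = 9b ^ 68 = f3
byte 2: (68 ^ d0) ^ 65 = b8 ^ 65 = dd
byte 3: (4a ^ bb) ^ 20 = f1 ^ 20 = d1
byte 4: (cb ^ 1f) ^ 63 = d4 ^ 63 = b7
byte 5: (76 ^ b1) ^ 6f = c7 ^ 6f = a8
byte 6: (53 ^ e6) ^ 64 = b5 ^ 64 = d1
byte 7: (20 ^ 68) ^ 65 = 48 ^ 65 = 2d
byte 8: (c6 ^ af) ^ 20 = 69 ^ 20 = 49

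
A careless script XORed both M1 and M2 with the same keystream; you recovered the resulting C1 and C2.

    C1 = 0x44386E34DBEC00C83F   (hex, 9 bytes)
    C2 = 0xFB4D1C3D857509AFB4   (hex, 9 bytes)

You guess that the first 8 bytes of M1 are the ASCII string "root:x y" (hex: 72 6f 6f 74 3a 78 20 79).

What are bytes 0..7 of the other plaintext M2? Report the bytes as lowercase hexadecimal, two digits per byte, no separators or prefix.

cd1a1d7d64e1291e

First, C1 ⊕ C2 = (M1 ⊕ K) ⊕ (M2 ⊕ K) = M1 ⊕ M2, so the key drops out. Then M2 = (M1 ⊕ M2) ⊕ M1 over the first 8 bytes.
byte 0: (44 ⊕ fb) ⊕ 72 = bf ⊕ 72 = cd
byte 1: (38 ⊕ 4d) ⊕ 6f = 75 ⊕ 6f = 1a
byte 2: (6e ⊕ 1c) ⊕ 6f = 72 ⊕ 6f = 1d
byte 3: (34 ⊕ 3d) ⊕ 74 = 09 ⊕ 74 = 7d
byte 4: (db ⊕ 85) ⊕ 3a = 5e ⊕ 3a = 64
byte 5: (ec ⊕ 75) ⊕ 78 = 99 ⊕ 78 = e1
byte 6: (00 ⊕ 09) ⊕ 20 = 09 ⊕ 20 = 29
byte 7: (c8 ⊕ af) ⊕ 79 = 67 ⊕ 79 = 1e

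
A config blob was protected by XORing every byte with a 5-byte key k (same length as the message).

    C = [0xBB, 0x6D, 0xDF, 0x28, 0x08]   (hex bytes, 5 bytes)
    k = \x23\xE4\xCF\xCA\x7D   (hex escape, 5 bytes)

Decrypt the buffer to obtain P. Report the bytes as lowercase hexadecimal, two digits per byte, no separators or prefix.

988910e275

byte 0: bb XOR 23 = 98
byte 1: 6d XOR e4 = 89
byte 2: df XOR cf = 10
byte 3: 28 XOR ca = e2
byte 4: 08 XOR 7d = 75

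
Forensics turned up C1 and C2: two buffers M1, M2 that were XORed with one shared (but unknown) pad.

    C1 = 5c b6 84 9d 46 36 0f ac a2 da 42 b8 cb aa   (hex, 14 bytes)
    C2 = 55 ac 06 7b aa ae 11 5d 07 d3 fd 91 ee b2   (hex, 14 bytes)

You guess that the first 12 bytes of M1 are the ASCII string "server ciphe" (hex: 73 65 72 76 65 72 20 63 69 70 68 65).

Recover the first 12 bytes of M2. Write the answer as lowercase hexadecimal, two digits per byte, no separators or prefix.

7a7ff09089ea3e92cc79d74c

First, C1 ⊕ C2 = (M1 ⊕ K) ⊕ (M2 ⊕ K) = M1 ⊕ M2, so the key drops out. Then M2 = (M1 ⊕ M2) ⊕ M1 over the first 12 bytes.
byte 0: (5c XOR 55) XOR 73 = 09 XOR 73 = 7a
byte 1: (b6 XOR ac) XOR 65 = 1a XOR 65 = 7f
byte 2: (84 XOR 06) XOR 72 = 82 XOR 72 = f0
byte 3: (9d XOR 7b) XOR 76 = e6 XOR 76 = 90
byte 4: (46 XOR aa) XOR 65 = ec XOR 65 = 89
byte 5: (36 XOR ae) XOR 72 = 98 XOR 72 = ea
byte 6: (0f XOR 11) XOR 20 = 1e XOR 20 = 3e
byte 7: (ac XOR 5d) XOR 63 = f1 XOR 63 = 92
byte 8: (a2 XOR 07) XOR 69 = a5 XOR 69 = cc
byte 9: (da XOR d3) XOR 70 = 09 XOR 70 = 79
byte 10: (42 XOR fd) XOR 68 = bf XOR 68 = d7
byte 11: (b8 XOR 91) XOR 65 = 29 XOR 65 = 4c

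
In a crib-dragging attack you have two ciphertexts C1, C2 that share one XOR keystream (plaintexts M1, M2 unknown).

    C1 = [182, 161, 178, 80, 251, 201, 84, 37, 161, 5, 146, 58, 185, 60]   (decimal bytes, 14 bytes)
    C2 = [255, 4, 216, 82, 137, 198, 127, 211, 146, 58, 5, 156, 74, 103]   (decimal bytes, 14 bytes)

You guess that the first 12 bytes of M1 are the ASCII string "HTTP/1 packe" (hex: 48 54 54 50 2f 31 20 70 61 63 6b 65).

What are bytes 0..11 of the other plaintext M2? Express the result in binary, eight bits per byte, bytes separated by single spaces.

First, C1 ⊕ C2 = (M1 ⊕ K) ⊕ (M2 ⊕ K) = M1 ⊕ M2, so the key drops out. Then M2 = (M1 ⊕ M2) ⊕ M1 over the first 12 bytes.
byte 0: (b6 XOR ff) XOR 48 = 49 XOR 48 = 01
byte 1: (a1 XOR 04) XOR 54 = a5 XOR 54 = f1
byte 2: (b2 XOR d8) XOR 54 = 6a XOR 54 = 3e
byte 3: (50 XOR 52) XOR 50 = 02 XOR 50 = 52
byte 4: (fb XOR 89) XOR 2f = 72 XOR 2f = 5d
byte 5: (c9 XOR c6) XOR 31 = 0f XOR 31 = 3e
byte 6: (54 XOR 7f) XOR 20 = 2b XOR 20 = 0b
byte 7: (25 XOR d3) XOR 70 = f6 XOR 70 = 86
byte 8: (a1 XOR 92) XOR 61 = 33 XOR 61 = 52
byte 9: (05 XOR 3a) XOR 63 = 3f XOR 63 = 5c
byte 10: (92 XOR 05) XOR 6b = 97 XOR 6b = fc
byte 11: (3a XOR 9c) XOR 65 = a6 XOR 65 = c3

00000001 11110001 00111110 01010010 01011101 00111110 00001011 10000110 01010010 01011100 11111100 11000011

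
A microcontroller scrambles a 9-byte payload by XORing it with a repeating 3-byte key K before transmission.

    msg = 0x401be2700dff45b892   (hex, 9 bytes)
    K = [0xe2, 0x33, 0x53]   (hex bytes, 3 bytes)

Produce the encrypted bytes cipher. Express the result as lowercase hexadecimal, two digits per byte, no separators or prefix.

The 3-byte key repeats, so the effective keystream is e2 33 53 e2 33 53 e2 33 53.
byte 0:  64 XOR 226 = 162
byte 1:  27 XOR  51 =  40
byte 2: 226 XOR  83 = 177
byte 3: 112 XOR 226 = 146
byte 4:  13 XOR  51 =  62
byte 5: 255 XOR  83 = 172
byte 6:  69 XOR 226 = 167
byte 7: 184 XOR  51 = 139
byte 8: 146 XOR  83 = 193

a228b1923eaca78bc1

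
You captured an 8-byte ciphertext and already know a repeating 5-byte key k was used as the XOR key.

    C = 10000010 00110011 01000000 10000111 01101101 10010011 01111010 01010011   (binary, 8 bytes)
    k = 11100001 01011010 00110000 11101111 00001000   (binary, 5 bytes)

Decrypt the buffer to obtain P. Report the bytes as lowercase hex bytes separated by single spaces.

The 5-byte key repeats, so the effective keystream is e1 5a 30 ef 08 e1 5a 30.
byte 0: 82 xor e1 = 63
byte 1: 33 xor 5a = 69
byte 2: 40 xor 30 = 70
byte 3: 87 xor ef = 68
byte 4: 6d xor 08 = 65
byte 5: 93 xor e1 = 72
byte 6: 7a xor 5a = 20
byte 7: 53 xor 30 = 63

63 69 70 68 65 72 20 63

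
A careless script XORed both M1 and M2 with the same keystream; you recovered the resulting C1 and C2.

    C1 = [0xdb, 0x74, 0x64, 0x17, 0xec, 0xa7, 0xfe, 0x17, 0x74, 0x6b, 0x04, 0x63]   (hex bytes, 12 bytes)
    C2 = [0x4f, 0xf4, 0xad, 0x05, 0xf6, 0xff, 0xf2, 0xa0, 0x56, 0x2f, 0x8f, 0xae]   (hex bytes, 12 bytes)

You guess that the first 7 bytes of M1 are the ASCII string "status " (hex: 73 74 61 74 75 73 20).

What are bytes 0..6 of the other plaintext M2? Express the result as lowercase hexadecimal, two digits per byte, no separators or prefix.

First, C1 ⊕ C2 = (M1 ⊕ K) ⊕ (M2 ⊕ K) = M1 ⊕ M2, so the key drops out. Then M2 = (M1 ⊕ M2) ⊕ M1 over the first 7 bytes.
byte 0: (db ⊕ 4f) ⊕ 73 = 94 ⊕ 73 = e7
byte 1: (74 ⊕ f4) ⊕ 74 = 80 ⊕ 74 = f4
byte 2: (64 ⊕ ad) ⊕ 61 = c9 ⊕ 61 = a8
byte 3: (17 ⊕ 05) ⊕ 74 = 12 ⊕ 74 = 66
byte 4: (ec ⊕ f6) ⊕ 75 = 1a ⊕ 75 = 6f
byte 5: (a7 ⊕ ff) ⊕ 73 = 58 ⊕ 73 = 2b
byte 6: (fe ⊕ f2) ⊕ 20 = 0c ⊕ 20 = 2c

e7f4a8666f2b2c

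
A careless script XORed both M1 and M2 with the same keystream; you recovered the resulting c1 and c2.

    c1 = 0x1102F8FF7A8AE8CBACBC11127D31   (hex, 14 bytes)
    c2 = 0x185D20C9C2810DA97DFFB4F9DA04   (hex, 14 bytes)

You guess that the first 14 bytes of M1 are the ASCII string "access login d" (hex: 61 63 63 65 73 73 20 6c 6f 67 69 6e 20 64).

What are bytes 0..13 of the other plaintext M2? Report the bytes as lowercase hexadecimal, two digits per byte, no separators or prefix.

First, c1 ⊕ c2 = (M1 ⊕ K) ⊕ (M2 ⊕ K) = M1 ⊕ M2, so the key drops out. Then M2 = (M1 ⊕ M2) ⊕ M1 over the first 14 bytes.
byte 0: (11 ^ 18) ^ 61 = 09 ^ 61 = 68
byte 1: (02 ^ 5d) ^ 63 = 5f ^ 63 = 3c
byte 2: (f8 ^ 20) ^ 63 = d8 ^ 63 = bb
byte 3: (ff ^ c9) ^ 65 = 36 ^ 65 = 53
byte 4: (7a ^ c2) ^ 73 = b8 ^ 73 = cb
byte 5: (8a ^ 81) ^ 73 = 0b ^ 73 = 78
byte 6: (e8 ^ 0d) ^ 20 = e5 ^ 20 = c5
byte 7: (cb ^ a9) ^ 6c = 62 ^ 6c = 0e
byte 8: (ac ^ 7d) ^ 6f = d1 ^ 6f = be
byte 9: (bc ^ ff) ^ 67 = 43 ^ 67 = 24
byte 10: (11 ^ b4) ^ 69 = a5 ^ 69 = cc
byte 11: (12 ^ f9) ^ 6e = eb ^ 6e = 85
byte 12: (7d ^ da) ^ 20 = a7 ^ 20 = 87
byte 13: (31 ^ 04) ^ 64 = 35 ^ 64 = 51

683cbb53cb78c50ebe24cc858751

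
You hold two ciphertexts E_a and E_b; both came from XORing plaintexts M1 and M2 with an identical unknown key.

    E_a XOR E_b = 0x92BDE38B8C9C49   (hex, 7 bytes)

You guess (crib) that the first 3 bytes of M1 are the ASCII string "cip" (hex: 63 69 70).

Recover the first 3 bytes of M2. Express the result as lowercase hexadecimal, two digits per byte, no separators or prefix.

f1d493

Since E_a ⊕ E_b = M1 ⊕ M2, XORing with the guessed M1 bytes yields the corresponding M2 bytes: M2 = (E_a ⊕ E_b) ⊕ M1.
92 xor 63 = f1
bd xor 69 = d4
e3 xor 70 = 93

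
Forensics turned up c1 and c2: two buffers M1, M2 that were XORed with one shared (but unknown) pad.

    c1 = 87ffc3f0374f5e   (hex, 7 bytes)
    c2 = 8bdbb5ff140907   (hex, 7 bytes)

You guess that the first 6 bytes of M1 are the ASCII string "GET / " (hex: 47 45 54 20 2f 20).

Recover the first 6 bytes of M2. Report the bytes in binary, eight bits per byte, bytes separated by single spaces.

01001011 01100001 00100010 00101111 00001100 01100110

First, c1 ⊕ c2 = (M1 ⊕ K) ⊕ (M2 ⊕ K) = M1 ⊕ M2, so the key drops out. Then M2 = (M1 ⊕ M2) ⊕ M1 over the first 6 bytes.
byte 0: (87 ⊕ 8b) ⊕ 47 = 0c ⊕ 47 = 4b
byte 1: (ff ⊕ db) ⊕ 45 = 24 ⊕ 45 = 61
byte 2: (c3 ⊕ b5) ⊕ 54 = 76 ⊕ 54 = 22
byte 3: (f0 ⊕ ff) ⊕ 20 = 0f ⊕ 20 = 2f
byte 4: (37 ⊕ 14) ⊕ 2f = 23 ⊕ 2f = 0c
byte 5: (4f ⊕ 09) ⊕ 20 = 46 ⊕ 20 = 66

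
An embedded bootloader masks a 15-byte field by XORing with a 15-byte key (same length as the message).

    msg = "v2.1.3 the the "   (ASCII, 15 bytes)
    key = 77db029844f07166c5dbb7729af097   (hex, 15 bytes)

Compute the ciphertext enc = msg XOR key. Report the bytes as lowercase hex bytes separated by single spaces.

byte 0: 01110110 ⊕ 01110111 = 00000001
byte 1: 00110010 ⊕ 11011011 = 11101001
byte 2: 00101110 ⊕ 00000010 = 00101100
byte 3: 00110001 ⊕ 10011000 = 10101001
byte 4: 00101110 ⊕ 01000100 = 01101010
byte 5: 00110011 ⊕ 11110000 = 11000011
byte 6: 00100000 ⊕ 01110001 = 01010001
byte 7: 01110100 ⊕ 01100110 = 00010010
byte 8: 01101000 ⊕ 11000101 = 10101101
byte 9: 01100101 ⊕ 11011011 = 10111110
byte 10: 00100000 ⊕ 10110111 = 10010111
byte 11: 01110100 ⊕ 01110010 = 00000110
byte 12: 01101000 ⊕ 10011010 = 11110010
byte 13: 01100101 ⊕ 11110000 = 10010101
byte 14: 00100000 ⊕ 10010111 = 10110111

01 e9 2c a9 6a c3 51 12 ad be 97 06 f2 95 b7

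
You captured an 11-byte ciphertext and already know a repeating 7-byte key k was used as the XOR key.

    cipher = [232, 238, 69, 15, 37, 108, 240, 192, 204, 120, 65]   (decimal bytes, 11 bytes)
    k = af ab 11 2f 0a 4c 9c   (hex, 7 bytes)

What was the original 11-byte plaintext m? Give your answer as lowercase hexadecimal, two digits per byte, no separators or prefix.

474554202f206c6f67696e

The 7-byte key repeats, so the effective keystream is af ab 11 2f 0a 4c 9c af ab 11 2f.
byte 0: e8 ⊕ af = 47
byte 1: ee ⊕ ab = 45
byte 2: 45 ⊕ 11 = 54
byte 3: 0f ⊕ 2f = 20
byte 4: 25 ⊕ 0a = 2f
byte 5: 6c ⊕ 4c = 20
byte 6: f0 ⊕ 9c = 6c
byte 7: c0 ⊕ af = 6f
byte 8: cc ⊕ ab = 67
byte 9: 78 ⊕ 11 = 69
byte 10: 41 ⊕ 2f = 6e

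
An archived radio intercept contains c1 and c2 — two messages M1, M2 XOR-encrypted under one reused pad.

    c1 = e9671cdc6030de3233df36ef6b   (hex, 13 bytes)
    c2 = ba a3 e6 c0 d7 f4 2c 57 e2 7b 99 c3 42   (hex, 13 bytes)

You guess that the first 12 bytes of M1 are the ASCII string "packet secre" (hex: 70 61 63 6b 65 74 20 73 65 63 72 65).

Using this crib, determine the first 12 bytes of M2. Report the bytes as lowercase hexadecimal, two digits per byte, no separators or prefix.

23a59977d2b0d216b4c7dd49

First, c1 ⊕ c2 = (M1 ⊕ K) ⊕ (M2 ⊕ K) = M1 ⊕ M2, so the key drops out. Then M2 = (M1 ⊕ M2) ⊕ M1 over the first 12 bytes.
byte 0: (e9 XOR ba) XOR 70 = 53 XOR 70 = 23
byte 1: (67 XOR a3) XOR 61 = c4 XOR 61 = a5
byte 2: (1c XOR e6) XOR 63 = fa XOR 63 = 99
byte 3: (dc XOR c0) XOR 6b = 1c XOR 6b = 77
byte 4: (60 XOR d7) XOR 65 = b7 XOR 65 = d2
byte 5: (30 XOR f4) XOR 74 = c4 XOR 74 = b0
byte 6: (de XOR 2c) XOR 20 = f2 XOR 20 = d2
byte 7: (32 XOR 57) XOR 73 = 65 XOR 73 = 16
byte 8: (33 XOR e2) XOR 65 = d1 XOR 65 = b4
byte 9: (df XOR 7b) XOR 63 = a4 XOR 63 = c7
byte 10: (36 XOR 99) XOR 72 = af XOR 72 = dd
byte 11: (ef XOR c3) XOR 65 = 2c XOR 65 = 49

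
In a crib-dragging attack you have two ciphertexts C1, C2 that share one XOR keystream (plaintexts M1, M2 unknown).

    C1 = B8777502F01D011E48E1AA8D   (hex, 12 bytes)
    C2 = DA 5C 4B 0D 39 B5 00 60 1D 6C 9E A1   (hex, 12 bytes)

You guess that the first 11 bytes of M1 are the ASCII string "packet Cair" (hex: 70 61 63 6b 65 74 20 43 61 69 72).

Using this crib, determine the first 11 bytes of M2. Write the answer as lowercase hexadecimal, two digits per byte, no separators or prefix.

124a5d64acdc213d34e446

First, C1 ⊕ C2 = (M1 ⊕ K) ⊕ (M2 ⊕ K) = M1 ⊕ M2, so the key drops out. Then M2 = (M1 ⊕ M2) ⊕ M1 over the first 11 bytes.
byte 0: (b8 ^ da) ^ 70 = 62 ^ 70 = 12
byte 1: (77 ^ 5c) ^ 61 = 2b ^ 61 = 4a
byte 2: (75 ^ 4b) ^ 63 = 3e ^ 63 = 5d
byte 3: (02 ^ 0d) ^ 6b = 0f ^ 6b = 64
byte 4: (f0 ^ 39) ^ 65 = c9 ^ 65 = ac
byte 5: (1d ^ b5) ^ 74 = a8 ^ 74 = dc
byte 6: (01 ^ 00) ^ 20 = 01 ^ 20 = 21
byte 7: (1e ^ 60) ^ 43 = 7e ^ 43 = 3d
byte 8: (48 ^ 1d) ^ 61 = 55 ^ 61 = 34
byte 9: (e1 ^ 6c) ^ 69 = 8d ^ 69 = e4
byte 10: (aa ^ 9e) ^ 72 = 34 ^ 72 = 46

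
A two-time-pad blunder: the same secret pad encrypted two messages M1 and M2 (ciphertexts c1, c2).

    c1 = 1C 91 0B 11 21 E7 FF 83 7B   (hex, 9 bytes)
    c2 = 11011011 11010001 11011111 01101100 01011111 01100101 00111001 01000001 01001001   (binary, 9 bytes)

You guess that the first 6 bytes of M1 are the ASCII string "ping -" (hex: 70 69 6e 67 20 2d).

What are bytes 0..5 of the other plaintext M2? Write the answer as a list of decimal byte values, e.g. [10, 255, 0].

[183, 41, 186, 26, 94, 175]

First, c1 ⊕ c2 = (M1 ⊕ K) ⊕ (M2 ⊕ K) = M1 ⊕ M2, so the key drops out. Then M2 = (M1 ⊕ M2) ⊕ M1 over the first 6 bytes.
byte 0: (1c xor db) xor 70 = c7 xor 70 = b7
byte 1: (91 xor d1) xor 69 = 40 xor 69 = 29
byte 2: (0b xor df) xor 6e = d4 xor 6e = ba
byte 3: (11 xor 6c) xor 67 = 7d xor 67 = 1a
byte 4: (21 xor 5f) xor 20 = 7e xor 20 = 5e
byte 5: (e7 xor 65) xor 2d = 82 xor 2d = af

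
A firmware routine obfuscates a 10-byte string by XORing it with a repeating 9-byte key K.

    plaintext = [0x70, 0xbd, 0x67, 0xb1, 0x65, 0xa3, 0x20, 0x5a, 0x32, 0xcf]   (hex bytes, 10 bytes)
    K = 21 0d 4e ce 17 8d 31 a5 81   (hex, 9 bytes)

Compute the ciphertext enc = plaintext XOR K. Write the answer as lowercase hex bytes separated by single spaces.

The 9-byte key repeats, so the effective keystream is 21 0d 4e ce 17 8d 31 a5 81 21.
byte 0: 112 xor  33 =  81
byte 1: 189 xor  13 = 176
byte 2: 103 xor  78 =  41
byte 3: 177 xor 206 = 127
byte 4: 101 xor  23 = 114
byte 5: 163 xor 141 =  46
byte 6:  32 xor  49 =  17
byte 7:  90 xor 165 = 255
byte 8:  50 xor 129 = 179
byte 9: 207 xor  33 = 238

51 b0 29 7f 72 2e 11 ff b3 ee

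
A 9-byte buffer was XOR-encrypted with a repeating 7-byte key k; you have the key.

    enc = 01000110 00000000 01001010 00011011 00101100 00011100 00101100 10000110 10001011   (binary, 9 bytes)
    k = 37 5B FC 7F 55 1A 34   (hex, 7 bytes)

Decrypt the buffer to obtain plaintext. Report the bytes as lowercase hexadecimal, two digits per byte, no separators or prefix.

715bb664790618b1d0

The 7-byte key repeats, so the effective keystream is 37 5b fc 7f 55 1a 34 37 5b.
byte 0: 46 xor 37 = 71
byte 1: 00 xor 5b = 5b
byte 2: 4a xor fc = b6
byte 3: 1b xor 7f = 64
byte 4: 2c xor 55 = 79
byte 5: 1c xor 1a = 06
byte 6: 2c xor 34 = 18
byte 7: 86 xor 37 = b1
byte 8: 8b xor 5b = d0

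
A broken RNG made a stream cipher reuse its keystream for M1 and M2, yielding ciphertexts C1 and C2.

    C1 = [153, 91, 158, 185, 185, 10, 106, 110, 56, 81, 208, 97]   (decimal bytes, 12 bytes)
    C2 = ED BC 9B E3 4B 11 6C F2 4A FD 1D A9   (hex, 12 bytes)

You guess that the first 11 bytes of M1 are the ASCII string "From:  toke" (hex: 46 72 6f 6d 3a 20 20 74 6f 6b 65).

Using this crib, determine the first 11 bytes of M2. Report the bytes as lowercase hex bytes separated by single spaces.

First, C1 ⊕ C2 = (M1 ⊕ K) ⊕ (M2 ⊕ K) = M1 ⊕ M2, so the key drops out. Then M2 = (M1 ⊕ M2) ⊕ M1 over the first 11 bytes.
byte 0: (99 ^ ed) ^ 46 = 74 ^ 46 = 32
byte 1: (5b ^ bc) ^ 72 = e7 ^ 72 = 95
byte 2: (9e ^ 9b) ^ 6f = 05 ^ 6f = 6a
byte 3: (b9 ^ e3) ^ 6d = 5a ^ 6d = 37
byte 4: (b9 ^ 4b) ^ 3a = f2 ^ 3a = c8
byte 5: (0a ^ 11) ^ 20 = 1b ^ 20 = 3b
byte 6: (6a ^ 6c) ^ 20 = 06 ^ 20 = 26
byte 7: (6e ^ f2) ^ 74 = 9c ^ 74 = e8
byte 8: (38 ^ 4a) ^ 6f = 72 ^ 6f = 1d
byte 9: (51 ^ fd) ^ 6b = ac ^ 6b = c7
byte 10: (d0 ^ 1d) ^ 65 = cd ^ 65 = a8

32 95 6a 37 c8 3b 26 e8 1d c7 a8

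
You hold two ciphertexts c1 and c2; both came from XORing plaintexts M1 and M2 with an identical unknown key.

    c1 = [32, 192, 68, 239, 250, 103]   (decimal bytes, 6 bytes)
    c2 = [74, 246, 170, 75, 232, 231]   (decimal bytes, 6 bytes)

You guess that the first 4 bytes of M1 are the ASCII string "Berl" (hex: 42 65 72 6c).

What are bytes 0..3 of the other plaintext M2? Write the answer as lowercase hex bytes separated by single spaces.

28 53 9c c8

First, c1 ⊕ c2 = (M1 ⊕ K) ⊕ (M2 ⊕ K) = M1 ⊕ M2, so the key drops out. Then M2 = (M1 ⊕ M2) ⊕ M1 over the first 4 bytes.
byte 0: (20 xor 4a) xor 42 = 6a xor 42 = 28
byte 1: (c0 xor f6) xor 65 = 36 xor 65 = 53
byte 2: (44 xor aa) xor 72 = ee xor 72 = 9c
byte 3: (ef xor 4b) xor 6c = a4 xor 6c = c8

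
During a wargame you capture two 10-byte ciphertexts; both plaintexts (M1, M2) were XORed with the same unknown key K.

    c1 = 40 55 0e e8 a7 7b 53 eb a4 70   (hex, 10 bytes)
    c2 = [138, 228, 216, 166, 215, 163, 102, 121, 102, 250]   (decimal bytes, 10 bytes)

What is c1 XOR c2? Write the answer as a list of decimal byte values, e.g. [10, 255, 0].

c1 ⊕ c2 = (M1 ⊕ K) ⊕ (M2 ⊕ K) = M1 ⊕ M2 — the shared key cancels under XOR.
byte 0: 40 xor 8a = ca
byte 1: 55 xor e4 = b1
byte 2: 0e xor d8 = d6
byte 3: e8 xor a6 = 4e
byte 4: a7 xor d7 = 70
byte 5: 7b xor a3 = d8
byte 6: 53 xor 66 = 35
byte 7: eb xor 79 = 92
byte 8: a4 xor 66 = c2
byte 9: 70 xor fa = 8a

[202, 177, 214, 78, 112, 216, 53, 146, 194, 138]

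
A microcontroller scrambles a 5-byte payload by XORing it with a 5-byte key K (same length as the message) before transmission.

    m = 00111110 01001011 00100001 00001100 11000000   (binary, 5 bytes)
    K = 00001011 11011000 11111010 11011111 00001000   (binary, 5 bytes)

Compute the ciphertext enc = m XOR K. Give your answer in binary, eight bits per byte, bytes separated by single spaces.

00110101 10010011 11011011 11010011 11001000

 62 XOR  11 =  53
 75 XOR 216 = 147
 33 XOR 250 = 219
 12 XOR 223 = 211
192 XOR   8 = 200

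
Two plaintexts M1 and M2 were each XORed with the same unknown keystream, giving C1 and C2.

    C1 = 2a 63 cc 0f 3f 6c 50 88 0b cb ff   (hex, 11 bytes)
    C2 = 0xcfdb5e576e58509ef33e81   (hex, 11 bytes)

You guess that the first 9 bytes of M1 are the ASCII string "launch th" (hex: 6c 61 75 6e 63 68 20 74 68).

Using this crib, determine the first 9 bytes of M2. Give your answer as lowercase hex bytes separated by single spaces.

First, C1 ⊕ C2 = (M1 ⊕ K) ⊕ (M2 ⊕ K) = M1 ⊕ M2, so the key drops out. Then M2 = (M1 ⊕ M2) ⊕ M1 over the first 9 bytes.
byte 0: (2a XOR cf) XOR 6c = e5 XOR 6c = 89
byte 1: (63 XOR db) XOR 61 = b8 XOR 61 = d9
byte 2: (cc XOR 5e) XOR 75 = 92 XOR 75 = e7
byte 3: (0f XOR 57) XOR 6e = 58 XOR 6e = 36
byte 4: (3f XOR 6e) XOR 63 = 51 XOR 63 = 32
byte 5: (6c XOR 58) XOR 68 = 34 XOR 68 = 5c
byte 6: (50 XOR 50) XOR 20 = 00 XOR 20 = 20
byte 7: (88 XOR 9e) XOR 74 = 16 XOR 74 = 62
byte 8: (0b XOR f3) XOR 68 = f8 XOR 68 = 90

89 d9 e7 36 32 5c 20 62 90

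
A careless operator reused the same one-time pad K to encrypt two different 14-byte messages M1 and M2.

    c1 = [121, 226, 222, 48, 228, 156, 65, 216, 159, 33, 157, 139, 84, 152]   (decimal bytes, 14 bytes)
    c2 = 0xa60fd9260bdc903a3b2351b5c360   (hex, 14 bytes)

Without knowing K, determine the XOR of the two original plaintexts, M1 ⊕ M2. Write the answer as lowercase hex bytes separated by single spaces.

df ed 07 16 ef 40 d1 e2 a4 02 cc 3e 97 f8

c1 ⊕ c2 = (M1 ⊕ K) ⊕ (M2 ⊕ K) = M1 ⊕ M2 — the shared key cancels under XOR.
79 XOR a6 = df
e2 XOR 0f = ed
de XOR d9 = 07
30 XOR 26 = 16
e4 XOR 0b = ef
9c XOR dc = 40
41 XOR 90 = d1
d8 XOR 3a = e2
9f XOR 3b = a4
21 XOR 23 = 02
9d XOR 51 = cc
8b XOR b5 = 3e
54 XOR c3 = 97
98 XOR 60 = f8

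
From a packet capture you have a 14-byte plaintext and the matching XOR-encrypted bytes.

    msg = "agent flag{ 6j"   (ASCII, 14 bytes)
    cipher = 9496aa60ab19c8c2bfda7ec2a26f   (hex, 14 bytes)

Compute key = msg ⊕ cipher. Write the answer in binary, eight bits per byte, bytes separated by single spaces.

11110101 11110001 11001111 00001110 11011111 00111001 10101110 10101110 11011110 10111101 00000101 11100010 10010100 00000101

Since cipher = msg ⊕ key, XORing both sides with msg gives key = msg ⊕ cipher.
61 ⊕ 94 = f5
67 ⊕ 96 = f1
65 ⊕ aa = cf
6e ⊕ 60 = 0e
74 ⊕ ab = df
20 ⊕ 19 = 39
66 ⊕ c8 = ae
6c ⊕ c2 = ae
61 ⊕ bf = de
67 ⊕ da = bd
7b ⊕ 7e = 05
20 ⊕ c2 = e2
36 ⊕ a2 = 94
6a ⊕ 6f = 05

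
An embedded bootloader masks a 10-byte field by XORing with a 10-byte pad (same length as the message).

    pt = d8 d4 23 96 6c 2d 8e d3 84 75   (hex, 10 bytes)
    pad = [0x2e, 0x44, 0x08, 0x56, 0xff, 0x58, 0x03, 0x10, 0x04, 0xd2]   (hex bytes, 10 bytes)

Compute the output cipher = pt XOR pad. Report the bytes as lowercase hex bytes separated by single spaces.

f6 90 2b c0 93 75 8d c3 80 a7

XOR is its own inverse, so applying the key byte-wise gives the result directly.
byte 0: 11011000 ^ 00101110 = 11110110
byte 1: 11010100 ^ 01000100 = 10010000
byte 2: 00100011 ^ 00001000 = 00101011
byte 3: 10010110 ^ 01010110 = 11000000
byte 4: 01101100 ^ 11111111 = 10010011
byte 5: 00101101 ^ 01011000 = 01110101
byte 6: 10001110 ^ 00000011 = 10001101
byte 7: 11010011 ^ 00010000 = 11000011
byte 8: 10000100 ^ 00000100 = 10000000
byte 9: 01110101 ^ 11010010 = 10100111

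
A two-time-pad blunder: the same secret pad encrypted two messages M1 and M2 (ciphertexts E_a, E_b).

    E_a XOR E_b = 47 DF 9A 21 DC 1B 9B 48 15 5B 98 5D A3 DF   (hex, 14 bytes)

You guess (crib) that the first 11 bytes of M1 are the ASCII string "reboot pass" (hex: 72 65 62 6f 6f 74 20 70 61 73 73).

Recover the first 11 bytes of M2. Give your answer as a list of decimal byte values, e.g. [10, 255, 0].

[53, 186, 248, 78, 179, 111, 187, 56, 116, 40, 235]

Since E_a ⊕ E_b = M1 ⊕ M2, XORing with the guessed M1 bytes yields the corresponding M2 bytes: M2 = (E_a ⊕ E_b) ⊕ M1.
 71 ^ 114 =  53
223 ^ 101 = 186
154 ^  98 = 248
 33 ^ 111 =  78
220 ^ 111 = 179
 27 ^ 116 = 111
155 ^  32 = 187
 72 ^ 112 =  56
 21 ^  97 = 116
 91 ^ 115 =  40
152 ^ 115 = 235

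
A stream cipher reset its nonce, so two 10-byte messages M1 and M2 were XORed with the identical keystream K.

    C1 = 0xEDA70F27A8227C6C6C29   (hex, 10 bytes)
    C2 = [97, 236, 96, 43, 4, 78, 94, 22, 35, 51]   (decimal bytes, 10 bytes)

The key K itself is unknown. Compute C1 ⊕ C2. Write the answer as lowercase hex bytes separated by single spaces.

8c 4b 6f 0c ac 6c 22 7a 4f 1a

C1 ⊕ C2 = (M1 ⊕ K) ⊕ (M2 ⊕ K) = M1 ⊕ M2 — the shared key cancels under XOR.
ed ⊕ 61 = 8c
a7 ⊕ ec = 4b
0f ⊕ 60 = 6f
27 ⊕ 2b = 0c
a8 ⊕ 04 = ac
22 ⊕ 4e = 6c
7c ⊕ 5e = 22
6c ⊕ 16 = 7a
6c ⊕ 23 = 4f
29 ⊕ 33 = 1a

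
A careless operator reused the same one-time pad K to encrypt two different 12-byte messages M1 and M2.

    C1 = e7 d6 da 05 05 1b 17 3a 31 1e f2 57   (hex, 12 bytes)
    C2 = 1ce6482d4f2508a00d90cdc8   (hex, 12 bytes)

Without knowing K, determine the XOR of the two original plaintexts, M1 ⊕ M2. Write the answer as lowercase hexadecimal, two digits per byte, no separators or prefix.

C1 ⊕ C2 = (M1 ⊕ K) ⊕ (M2 ⊕ K) = M1 ⊕ M2 — the shared key cancels under XOR.
11100111 ⊕ 00011100 = 11111011
11010110 ⊕ 11100110 = 00110000
11011010 ⊕ 01001000 = 10010010
00000101 ⊕ 00101101 = 00101000
00000101 ⊕ 01001111 = 01001010
00011011 ⊕ 00100101 = 00111110
00010111 ⊕ 00001000 = 00011111
00111010 ⊕ 10100000 = 10011010
00110001 ⊕ 00001101 = 00111100
00011110 ⊕ 10010000 = 10001110
11110010 ⊕ 11001101 = 00111111
01010111 ⊕ 11001000 = 10011111

fb3092284a3e1f9a3c8e3f9f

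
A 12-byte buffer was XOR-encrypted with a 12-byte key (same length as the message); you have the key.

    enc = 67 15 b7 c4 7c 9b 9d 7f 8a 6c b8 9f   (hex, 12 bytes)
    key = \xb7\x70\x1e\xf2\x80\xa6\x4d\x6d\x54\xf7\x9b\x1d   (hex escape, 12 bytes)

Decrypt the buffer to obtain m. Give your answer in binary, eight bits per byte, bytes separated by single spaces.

11010000 01100101 10101001 00110110 11111100 00111101 11010000 00010010 11011110 10011011 00100011 10000010

XOR is its own inverse, so applying the key byte-wise gives the result directly.
byte 0: 103 ^ 183 = 208
byte 1:  21 ^ 112 = 101
byte 2: 183 ^  30 = 169
byte 3: 196 ^ 242 =  54
byte 4: 124 ^ 128 = 252
byte 5: 155 ^ 166 =  61
byte 6: 157 ^  77 = 208
byte 7: 127 ^ 109 =  18
byte 8: 138 ^  84 = 222
byte 9: 108 ^ 247 = 155
byte 10: 184 ^ 155 =  35
byte 11: 159 ^  29 = 130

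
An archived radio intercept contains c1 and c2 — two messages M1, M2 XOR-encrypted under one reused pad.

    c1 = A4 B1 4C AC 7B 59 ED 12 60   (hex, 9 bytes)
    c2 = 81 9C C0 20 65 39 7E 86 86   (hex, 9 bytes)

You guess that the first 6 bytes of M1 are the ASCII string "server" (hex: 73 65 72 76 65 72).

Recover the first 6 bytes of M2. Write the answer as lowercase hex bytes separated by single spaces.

56 48 fe fa 7b 12

First, c1 ⊕ c2 = (M1 ⊕ K) ⊕ (M2 ⊕ K) = M1 ⊕ M2, so the key drops out. Then M2 = (M1 ⊕ M2) ⊕ M1 over the first 6 bytes.
byte 0: (a4 ^ 81) ^ 73 = 25 ^ 73 = 56
byte 1: (b1 ^ 9c) ^ 65 = 2d ^ 65 = 48
byte 2: (4c ^ c0) ^ 72 = 8c ^ 72 = fe
byte 3: (ac ^ 20) ^ 76 = 8c ^ 76 = fa
byte 4: (7b ^ 65) ^ 65 = 1e ^ 65 = 7b
byte 5: (59 ^ 39) ^ 72 = 60 ^ 72 = 12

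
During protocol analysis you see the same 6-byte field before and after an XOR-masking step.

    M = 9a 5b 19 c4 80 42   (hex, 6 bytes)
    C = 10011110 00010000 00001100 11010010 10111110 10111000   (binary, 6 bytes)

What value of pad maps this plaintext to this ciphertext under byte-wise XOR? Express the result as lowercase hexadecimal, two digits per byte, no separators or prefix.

Since C = M ⊕ pad, XORing both sides with M gives pad = M ⊕ C.
9a XOR 9e = 04
5b XOR 10 = 4b
19 XOR 0c = 15
c4 XOR d2 = 16
80 XOR be = 3e
42 XOR b8 = fa

044b15163efa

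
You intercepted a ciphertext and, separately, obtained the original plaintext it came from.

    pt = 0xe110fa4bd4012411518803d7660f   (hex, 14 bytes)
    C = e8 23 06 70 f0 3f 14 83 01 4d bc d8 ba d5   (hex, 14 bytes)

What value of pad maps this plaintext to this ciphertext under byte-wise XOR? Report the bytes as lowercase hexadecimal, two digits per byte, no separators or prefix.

Since C = pt ⊕ pad, XORing both sides with pt gives pad = pt ⊕ C.
byte 0: 11100001 XOR 11101000 = 00001001
byte 1: 00010000 XOR 00100011 = 00110011
byte 2: 11111010 XOR 00000110 = 11111100
byte 3: 01001011 XOR 01110000 = 00111011
byte 4: 11010100 XOR 11110000 = 00100100
byte 5: 00000001 XOR 00111111 = 00111110
byte 6: 00100100 XOR 00010100 = 00110000
byte 7: 00010001 XOR 10000011 = 10010010
byte 8: 01010001 XOR 00000001 = 01010000
byte 9: 10001000 XOR 01001101 = 11000101
byte 10: 00000011 XOR 10111100 = 10111111
byte 11: 11010111 XOR 11011000 = 00001111
byte 12: 01100110 XOR 10111010 = 11011100
byte 13: 00001111 XOR 11010101 = 11011010

0933fc3b243e309250c5bf0fdcda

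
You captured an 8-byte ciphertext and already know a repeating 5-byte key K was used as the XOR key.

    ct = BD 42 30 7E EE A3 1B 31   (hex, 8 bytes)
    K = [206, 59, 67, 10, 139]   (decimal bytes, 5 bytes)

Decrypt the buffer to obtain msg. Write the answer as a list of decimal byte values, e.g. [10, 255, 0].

[115, 121, 115, 116, 101, 109, 32, 114]

The 5-byte key repeats, so the effective keystream is ce 3b 43 0a 8b ce 3b 43.
byte 0: 189 ⊕ 206 = 115
byte 1:  66 ⊕  59 = 121
byte 2:  48 ⊕  67 = 115
byte 3: 126 ⊕  10 = 116
byte 4: 238 ⊕ 139 = 101
byte 5: 163 ⊕ 206 = 109
byte 6:  27 ⊕  59 =  32
byte 7:  49 ⊕  67 = 114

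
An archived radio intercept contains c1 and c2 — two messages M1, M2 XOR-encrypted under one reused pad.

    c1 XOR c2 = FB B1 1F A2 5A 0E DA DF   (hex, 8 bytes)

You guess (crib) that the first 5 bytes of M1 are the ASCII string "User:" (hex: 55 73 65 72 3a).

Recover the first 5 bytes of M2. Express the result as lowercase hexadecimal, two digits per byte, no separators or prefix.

Since c1 ⊕ c2 = M1 ⊕ M2, XORing with the guessed M1 bytes yields the corresponding M2 bytes: M2 = (c1 ⊕ c2) ⊕ M1.
11111011 xor 01010101 = 10101110
10110001 xor 01110011 = 11000010
00011111 xor 01100101 = 01111010
10100010 xor 01110010 = 11010000
01011010 xor 00111010 = 01100000

aec27ad060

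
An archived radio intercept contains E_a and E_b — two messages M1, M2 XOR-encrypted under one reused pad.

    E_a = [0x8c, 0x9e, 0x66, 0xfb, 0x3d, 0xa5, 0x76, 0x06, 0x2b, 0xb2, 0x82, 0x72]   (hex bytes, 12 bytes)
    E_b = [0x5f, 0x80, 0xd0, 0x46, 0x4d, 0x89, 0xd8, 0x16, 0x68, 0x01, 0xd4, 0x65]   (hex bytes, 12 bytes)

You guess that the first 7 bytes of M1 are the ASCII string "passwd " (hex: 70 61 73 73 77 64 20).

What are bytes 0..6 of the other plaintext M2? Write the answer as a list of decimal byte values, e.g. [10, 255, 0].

First, E_a ⊕ E_b = (M1 ⊕ K) ⊕ (M2 ⊕ K) = M1 ⊕ M2, so the key drops out. Then M2 = (M1 ⊕ M2) ⊕ M1 over the first 7 bytes.
byte 0: (8c XOR 5f) XOR 70 = d3 XOR 70 = a3
byte 1: (9e XOR 80) XOR 61 = 1e XOR 61 = 7f
byte 2: (66 XOR d0) XOR 73 = b6 XOR 73 = c5
byte 3: (fb XOR 46) XOR 73 = bd XOR 73 = ce
byte 4: (3d XOR 4d) XOR 77 = 70 XOR 77 = 07
byte 5: (a5 XOR 89) XOR 64 = 2c XOR 64 = 48
byte 6: (76 XOR d8) XOR 20 = ae XOR 20 = 8e

[163, 127, 197, 206, 7, 72, 142]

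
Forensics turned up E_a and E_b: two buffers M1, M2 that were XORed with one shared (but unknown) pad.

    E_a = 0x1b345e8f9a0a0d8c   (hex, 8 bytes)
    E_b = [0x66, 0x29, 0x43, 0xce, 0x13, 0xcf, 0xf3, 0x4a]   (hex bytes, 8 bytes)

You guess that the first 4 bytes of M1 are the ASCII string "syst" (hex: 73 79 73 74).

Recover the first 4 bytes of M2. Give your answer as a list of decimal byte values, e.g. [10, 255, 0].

First, E_a ⊕ E_b = (M1 ⊕ K) ⊕ (M2 ⊕ K) = M1 ⊕ M2, so the key drops out. Then M2 = (M1 ⊕ M2) ⊕ M1 over the first 4 bytes.
byte 0: (1b xor 66) xor 73 = 7d xor 73 = 0e
byte 1: (34 xor 29) xor 79 = 1d xor 79 = 64
byte 2: (5e xor 43) xor 73 = 1d xor 73 = 6e
byte 3: (8f xor ce) xor 74 = 41 xor 74 = 35

[14, 100, 110, 53]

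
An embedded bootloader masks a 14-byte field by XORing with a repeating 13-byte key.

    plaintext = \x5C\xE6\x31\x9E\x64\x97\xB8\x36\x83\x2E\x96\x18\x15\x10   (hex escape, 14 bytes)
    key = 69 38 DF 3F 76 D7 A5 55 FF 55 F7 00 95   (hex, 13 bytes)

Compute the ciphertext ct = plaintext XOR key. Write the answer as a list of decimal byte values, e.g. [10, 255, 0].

[53, 222, 238, 161, 18, 64, 29, 99, 124, 123, 97, 24, 128, 121]

The 13-byte key repeats, so the effective keystream is 69 38 df 3f 76 d7 a5 55 ff 55 f7 00 95 69.
byte 0: 5c ^ 69 = 35
byte 1: e6 ^ 38 = de
byte 2: 31 ^ df = ee
byte 3: 9e ^ 3f = a1
byte 4: 64 ^ 76 = 12
byte 5: 97 ^ d7 = 40
byte 6: b8 ^ a5 = 1d
byte 7: 36 ^ 55 = 63
byte 8: 83 ^ ff = 7c
byte 9: 2e ^ 55 = 7b
byte 10: 96 ^ f7 = 61
byte 11: 18 ^ 00 = 18
byte 12: 15 ^ 95 = 80
byte 13: 10 ^ 69 = 79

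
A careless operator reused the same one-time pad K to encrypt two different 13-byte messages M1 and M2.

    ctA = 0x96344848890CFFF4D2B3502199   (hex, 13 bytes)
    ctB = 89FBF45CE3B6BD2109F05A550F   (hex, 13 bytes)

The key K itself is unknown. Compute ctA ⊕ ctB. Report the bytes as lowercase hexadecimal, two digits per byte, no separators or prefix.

ctA ⊕ ctB = (M1 ⊕ K) ⊕ (M2 ⊕ K) = M1 ⊕ M2 — the shared key cancels under XOR.
96 xor 89 = 1f
34 xor fb = cf
48 xor f4 = bc
48 xor 5c = 14
89 xor e3 = 6a
0c xor b6 = ba
ff xor bd = 42
f4 xor 21 = d5
d2 xor 09 = db
b3 xor f0 = 43
50 xor 5a = 0a
21 xor 55 = 74
99 xor 0f = 96

1fcfbc146aba42d5db430a7496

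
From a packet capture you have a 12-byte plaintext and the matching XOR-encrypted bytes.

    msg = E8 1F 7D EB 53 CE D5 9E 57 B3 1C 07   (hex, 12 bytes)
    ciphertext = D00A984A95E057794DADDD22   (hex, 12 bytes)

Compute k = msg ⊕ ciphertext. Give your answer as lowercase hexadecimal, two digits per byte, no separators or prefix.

3815e5a1c62e82e71a1ec125

Since ciphertext = msg ⊕ k, XORing both sides with msg gives k = msg ⊕ ciphertext.
e8 XOR d0 = 38
1f XOR 0a = 15
7d XOR 98 = e5
eb XOR 4a = a1
53 XOR 95 = c6
ce XOR e0 = 2e
d5 XOR 57 = 82
9e XOR 79 = e7
57 XOR 4d = 1a
b3 XOR ad = 1e
1c XOR dd = c1
07 XOR 22 = 25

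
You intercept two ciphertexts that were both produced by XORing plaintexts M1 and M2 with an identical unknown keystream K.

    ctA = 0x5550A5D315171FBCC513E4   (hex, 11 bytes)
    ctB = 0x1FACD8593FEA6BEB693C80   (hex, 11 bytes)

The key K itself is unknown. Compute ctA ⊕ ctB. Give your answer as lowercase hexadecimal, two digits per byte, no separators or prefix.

4afc7d8a2afd7457ac2f64

ctA ⊕ ctB = (M1 ⊕ K) ⊕ (M2 ⊕ K) = M1 ⊕ M2 — the shared key cancels under XOR.
55 XOR 1f = 4a
50 XOR ac = fc
a5 XOR d8 = 7d
d3 XOR 59 = 8a
15 XOR 3f = 2a
17 XOR ea = fd
1f XOR 6b = 74
bc XOR eb = 57
c5 XOR 69 = ac
13 XOR 3c = 2f
e4 XOR 80 = 64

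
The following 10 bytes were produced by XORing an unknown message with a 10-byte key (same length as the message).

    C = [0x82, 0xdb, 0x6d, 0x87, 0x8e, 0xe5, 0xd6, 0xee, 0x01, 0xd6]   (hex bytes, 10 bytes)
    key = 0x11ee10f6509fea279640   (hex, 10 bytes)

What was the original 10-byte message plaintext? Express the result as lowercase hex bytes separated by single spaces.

82 ^ 11 = 93
db ^ ee = 35
6d ^ 10 = 7d
87 ^ f6 = 71
8e ^ 50 = de
e5 ^ 9f = 7a
d6 ^ ea = 3c
ee ^ 27 = c9
01 ^ 96 = 97
d6 ^ 40 = 96

93 35 7d 71 de 7a 3c c9 97 96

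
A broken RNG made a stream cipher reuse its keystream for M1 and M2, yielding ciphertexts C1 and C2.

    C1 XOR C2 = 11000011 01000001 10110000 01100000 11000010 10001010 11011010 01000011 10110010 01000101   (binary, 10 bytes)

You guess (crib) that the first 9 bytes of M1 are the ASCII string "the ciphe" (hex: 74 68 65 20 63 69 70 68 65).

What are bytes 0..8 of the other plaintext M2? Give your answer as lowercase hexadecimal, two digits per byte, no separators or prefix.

b729d540a1e3aa2bd7

Since C1 ⊕ C2 = M1 ⊕ M2, XORing with the guessed M1 bytes yields the corresponding M2 bytes: M2 = (C1 ⊕ C2) ⊕ M1.
c3 ^ 74 = b7
41 ^ 68 = 29
b0 ^ 65 = d5
60 ^ 20 = 40
c2 ^ 63 = a1
8a ^ 69 = e3
da ^ 70 = aa
43 ^ 68 = 2b
b2 ^ 65 = d7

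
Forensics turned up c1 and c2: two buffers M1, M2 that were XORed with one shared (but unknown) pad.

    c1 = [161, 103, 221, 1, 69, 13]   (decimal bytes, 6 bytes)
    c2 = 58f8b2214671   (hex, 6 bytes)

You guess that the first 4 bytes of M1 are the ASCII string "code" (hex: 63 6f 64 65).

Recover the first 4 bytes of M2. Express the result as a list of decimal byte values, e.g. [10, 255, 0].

[154, 240, 11, 69]

First, c1 ⊕ c2 = (M1 ⊕ K) ⊕ (M2 ⊕ K) = M1 ⊕ M2, so the key drops out. Then M2 = (M1 ⊕ M2) ⊕ M1 over the first 4 bytes.
byte 0: (a1 ^ 58) ^ 63 = f9 ^ 63 = 9a
byte 1: (67 ^ f8) ^ 6f = 9f ^ 6f = f0
byte 2: (dd ^ b2) ^ 64 = 6f ^ 64 = 0b
byte 3: (01 ^ 21) ^ 65 = 20 ^ 65 = 45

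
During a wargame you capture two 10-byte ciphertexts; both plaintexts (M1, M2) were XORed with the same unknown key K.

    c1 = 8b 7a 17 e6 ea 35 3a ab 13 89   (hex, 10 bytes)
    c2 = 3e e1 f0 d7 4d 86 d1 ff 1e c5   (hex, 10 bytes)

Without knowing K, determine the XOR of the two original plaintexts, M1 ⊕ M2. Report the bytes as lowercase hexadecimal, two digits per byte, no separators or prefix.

b59be731a7b3eb540d4c

c1 ⊕ c2 = (M1 ⊕ K) ⊕ (M2 ⊕ K) = M1 ⊕ M2 — the shared key cancels under XOR.
byte 0: 8b xor 3e = b5
byte 1: 7a xor e1 = 9b
byte 2: 17 xor f0 = e7
byte 3: e6 xor d7 = 31
byte 4: ea xor 4d = a7
byte 5: 35 xor 86 = b3
byte 6: 3a xor d1 = eb
byte 7: ab xor ff = 54
byte 8: 13 xor 1e = 0d
byte 9: 89 xor c5 = 4c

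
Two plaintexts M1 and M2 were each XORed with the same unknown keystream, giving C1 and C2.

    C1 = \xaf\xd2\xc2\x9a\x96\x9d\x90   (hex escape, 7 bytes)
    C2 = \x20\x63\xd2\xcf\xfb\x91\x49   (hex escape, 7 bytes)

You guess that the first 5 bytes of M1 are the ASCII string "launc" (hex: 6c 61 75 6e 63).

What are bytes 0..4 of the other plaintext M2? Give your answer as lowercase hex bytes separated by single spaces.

First, C1 ⊕ C2 = (M1 ⊕ K) ⊕ (M2 ⊕ K) = M1 ⊕ M2, so the key drops out. Then M2 = (M1 ⊕ M2) ⊕ M1 over the first 5 bytes.
byte 0: (af XOR 20) XOR 6c = 8f XOR 6c = e3
byte 1: (d2 XOR 63) XOR 61 = b1 XOR 61 = d0
byte 2: (c2 XOR d2) XOR 75 = 10 XOR 75 = 65
byte 3: (9a XOR cf) XOR 6e = 55 XOR 6e = 3b
byte 4: (96 XOR fb) XOR 63 = 6d XOR 63 = 0e

e3 d0 65 3b 0e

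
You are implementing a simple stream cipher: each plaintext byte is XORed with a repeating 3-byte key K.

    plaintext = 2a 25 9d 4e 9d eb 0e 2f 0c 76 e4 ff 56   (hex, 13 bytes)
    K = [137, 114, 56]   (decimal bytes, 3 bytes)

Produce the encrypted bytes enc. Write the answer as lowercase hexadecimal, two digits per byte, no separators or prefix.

a357a5c7efd3875d34ff96c7df

The 3-byte key repeats, so the effective keystream is 89 72 38 89 72 38 89 72 38 89 72 38 89.
byte 0:  42 xor 137 = 163
byte 1:  37 xor 114 =  87
byte 2: 157 xor  56 = 165
byte 3:  78 xor 137 = 199
byte 4: 157 xor 114 = 239
byte 5: 235 xor  56 = 211
byte 6:  14 xor 137 = 135
byte 7:  47 xor 114 =  93
byte 8:  12 xor  56 =  52
byte 9: 118 xor 137 = 255
byte 10: 228 xor 114 = 150
byte 11: 255 xor  56 = 199
byte 12:  86 xor 137 = 223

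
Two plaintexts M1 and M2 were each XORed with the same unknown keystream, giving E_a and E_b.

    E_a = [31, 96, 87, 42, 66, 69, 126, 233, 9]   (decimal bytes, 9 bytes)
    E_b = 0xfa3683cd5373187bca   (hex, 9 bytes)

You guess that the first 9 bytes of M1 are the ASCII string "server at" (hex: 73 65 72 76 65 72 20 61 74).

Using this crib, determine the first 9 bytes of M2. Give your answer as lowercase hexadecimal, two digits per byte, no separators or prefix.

9633a691744446f3b7

First, E_a ⊕ E_b = (M1 ⊕ K) ⊕ (M2 ⊕ K) = M1 ⊕ M2, so the key drops out. Then M2 = (M1 ⊕ M2) ⊕ M1 over the first 9 bytes.
byte 0: (1f XOR fa) XOR 73 = e5 XOR 73 = 96
byte 1: (60 XOR 36) XOR 65 = 56 XOR 65 = 33
byte 2: (57 XOR 83) XOR 72 = d4 XOR 72 = a6
byte 3: (2a XOR cd) XOR 76 = e7 XOR 76 = 91
byte 4: (42 XOR 53) XOR 65 = 11 XOR 65 = 74
byte 5: (45 XOR 73) XOR 72 = 36 XOR 72 = 44
byte 6: (7e XOR 18) XOR 20 = 66 XOR 20 = 46
byte 7: (e9 XOR 7b) XOR 61 = 92 XOR 61 = f3
byte 8: (09 XOR ca) XOR 74 = c3 XOR 74 = b7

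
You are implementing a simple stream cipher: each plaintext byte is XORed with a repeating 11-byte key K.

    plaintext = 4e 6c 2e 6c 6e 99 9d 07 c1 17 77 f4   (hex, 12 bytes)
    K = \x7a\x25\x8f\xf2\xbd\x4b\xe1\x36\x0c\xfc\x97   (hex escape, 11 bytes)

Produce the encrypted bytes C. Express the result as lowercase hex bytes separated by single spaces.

The 11-byte key repeats, so the effective keystream is 7a 25 8f f2 bd 4b e1 36 0c fc 97 7a.
byte 0:  78 ^ 122 =  52
byte 1: 108 ^  37 =  73
byte 2:  46 ^ 143 = 161
byte 3: 108 ^ 242 = 158
byte 4: 110 ^ 189 = 211
byte 5: 153 ^  75 = 210
byte 6: 157 ^ 225 = 124
byte 7:   7 ^  54 =  49
byte 8: 193 ^  12 = 205
byte 9:  23 ^ 252 = 235
byte 10: 119 ^ 151 = 224
byte 11: 244 ^ 122 = 142

34 49 a1 9e d3 d2 7c 31 cd eb e0 8e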